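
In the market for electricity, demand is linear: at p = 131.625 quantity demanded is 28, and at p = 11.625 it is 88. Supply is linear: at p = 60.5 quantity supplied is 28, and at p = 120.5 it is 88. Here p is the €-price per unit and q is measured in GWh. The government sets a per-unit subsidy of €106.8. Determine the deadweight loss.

€1901.04

Demand slope = (11.625 − 131.625)/(88 − 28) = −2, so p = 187.625 − 2q.
Supply slope = (120.5 − 60.5)/(88 − 28) = 1, so p = 32.5 + q.
Competitive equilibrium: 187.625 − 2q = 32.5 + q → q* = 51.7083, p* = 84.2083.
The subsidy lowers effective supply by 106.8: p = q − 74.3.
New quantity: 187.625 − 2q = q − 74.3 → q' = 87.3083.
Overproduction Δq = 87.3083 − 51.7083 = 35.6; wedge = subsidy = 106.8.
DWL = ½ × 35.6 × 106.8 = €1901.04.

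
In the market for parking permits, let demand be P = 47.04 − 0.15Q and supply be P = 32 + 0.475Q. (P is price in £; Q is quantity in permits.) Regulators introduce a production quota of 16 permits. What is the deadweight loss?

Competitive equilibrium: 47.04 − 0.15Q = 32 + 0.475Q → Q* = 24.064, P* = 43.4304.
At Q = 16: demand price = 47.04 − 0.15·16 = 44.64; supply price = 32 + 0.475·16 = 39.6.
ΔQ = 24.064 − 16 = 8.064; wedge = 44.64 − 39.6 = 5.04.
Deadweight loss = ½ × 8.064 × 5.04 = £20.32.

£20.32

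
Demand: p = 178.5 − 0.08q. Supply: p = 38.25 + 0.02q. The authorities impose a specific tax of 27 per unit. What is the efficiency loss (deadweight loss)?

Competitive equilibrium: 178.5 − 0.08q = 38.25 + 0.02q → q* = 1402.5, p* = 66.3.
With the tax, the buyer price exceeds the seller price by 27: (178.5 − 0.08q) − (38.25 + 0.02q) = 27 → q' = 1132.5.
Δq = 1402.5 − 1132.5 = 270; the wedge equals the tax, 27.
Deadweight loss = ½ × 270 × 27 = 3645.

3645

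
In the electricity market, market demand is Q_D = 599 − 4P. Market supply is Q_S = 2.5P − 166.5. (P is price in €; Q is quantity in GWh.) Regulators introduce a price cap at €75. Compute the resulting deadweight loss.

In inverse form: demand P = 149.75 − 0.25Q, supply P = 66.6 + 0.4Q.
Competitive equilibrium: 149.75 − 0.25Q = 66.6 + 0.4Q → Q* = 127.9231, P* = 117.7692.
At the ceiling P = 75, quantity supplied = (75 − 66.6)/0.4 = 21.
Willingness to pay at Q' = 21: 149.75 − 0.25·21 = 144.5.
ΔQ = 127.9231 − 21 = 106.9231; wedge = 144.5 − 75 = 69.5.
DWL = ½ × 106.9231 × 69.5 = €3715.58.

€3715.58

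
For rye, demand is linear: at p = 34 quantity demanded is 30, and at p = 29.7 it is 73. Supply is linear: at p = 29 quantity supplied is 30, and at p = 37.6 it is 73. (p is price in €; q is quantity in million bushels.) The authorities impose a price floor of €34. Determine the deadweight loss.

Demand slope = (29.7 − 34)/(73 − 30) = −0.1, so p = 37 − 0.1q.
Supply slope = (37.6 − 29)/(73 − 30) = 0.2, so p = 23 + 0.2q.
Competitive equilibrium: 37 − 0.1q = 23 + 0.2q → q* = 46.6667, p* = 32.3333.
At the floor p = 34, quantity demanded = (37 − 34)/0.1 = 30.
Sellers' marginal cost at q' = 30: 23 + 0.2·30 = 29.
Δq = 46.6667 − 30 = 16.6667; wedge = 34 − 29 = 5.
Deadweight loss = ½ × 16.6667 × 5 = €41.67 million.

€41.67 million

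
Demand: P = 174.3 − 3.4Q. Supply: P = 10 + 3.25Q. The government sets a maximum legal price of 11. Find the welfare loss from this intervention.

1979.42

Competitive equilibrium: 174.3 − 3.4Q = 10 + 3.25Q → Q* = 24.7068, P* = 90.297.
At the ceiling P = 11, quantity supplied = (11 − 10)/3.25 = 0.3077.
Willingness to pay at Q' = 0.3077: 174.3 − 3.4·0.3077 = 173.2538.
ΔQ = 24.7068 − 0.3077 = 24.3991; wedge = 173.2538 − 11 = 162.2538.
DWL = ½ × 24.3991 × 162.2538 = 1979.42.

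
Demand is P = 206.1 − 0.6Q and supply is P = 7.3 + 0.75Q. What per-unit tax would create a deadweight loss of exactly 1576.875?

65.25

Competitive equilibrium: 206.1 − 0.6Q = 7.3 + 0.75Q → Q* = 147.2593, P* = 117.7444.
A tax t gives ΔQ = t/1.35 and wedge t, so DWL = t²/2.7.
t²/2.7 = 1576.875 → t² = 4257.5625 → t = 65.25.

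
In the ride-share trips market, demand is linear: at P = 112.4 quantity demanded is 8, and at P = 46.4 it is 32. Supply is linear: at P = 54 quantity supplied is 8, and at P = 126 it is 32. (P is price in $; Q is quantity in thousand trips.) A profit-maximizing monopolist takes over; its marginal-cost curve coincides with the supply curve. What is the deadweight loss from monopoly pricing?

Demand slope = (46.4 − 112.4)/(32 − 8) = −2.75, so P = 134.4 − 2.75Q.
Supply slope = (126 − 54)/(32 − 8) = 3, so P = 30 + 3Q.
Competitive equilibrium: 134.4 − 2.75Q = 30 + 3Q → Q* = 18.1565, P* = 84.4696.
Marginal revenue: MR = 134.4 − 5.5Q. Set MR = MC: 134.4 − 5.5Q = 30 + 3Q → Q_m = 12.2824.
Price P_m = 134.4 − 2.75·12.2824 = 100.6234; MC(Q_m) = 30 + 3·12.2824 = 66.8472.
Competitive Q* = 18.1565, so ΔQ = 5.8741; wedge = 100.6234 − 66.8472 = 33.7762.
Welfare loss = ½ × 5.8741 × 33.7762 = $99.20 thousand.

$99.20 thousand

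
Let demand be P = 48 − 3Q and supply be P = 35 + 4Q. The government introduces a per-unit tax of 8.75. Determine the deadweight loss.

5.47

Competitive equilibrium: 48 − 3Q = 35 + 4Q → Q* = 1.8571, P* = 42.4286.
With the tax, the buyer price exceeds the seller price by 8.75: (48 − 3Q) − (35 + 4Q) = 8.75 → Q' = 0.6071.
ΔQ = 1.8571 − 0.6071 = 1.25; the wedge equals the tax, 8.75.
Deadweight loss = ½ × 1.25 × 8.75 = 5.47.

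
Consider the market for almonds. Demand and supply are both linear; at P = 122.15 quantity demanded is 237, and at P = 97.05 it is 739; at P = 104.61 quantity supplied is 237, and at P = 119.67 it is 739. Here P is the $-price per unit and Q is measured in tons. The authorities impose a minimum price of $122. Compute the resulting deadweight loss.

$1870.56

Demand slope = (97.05 − 122.15)/(739 − 237) = −0.05, so P = 134 − 0.05Q.
Supply slope = (119.67 − 104.61)/(739 − 237) = 0.03, so P = 97.5 + 0.03Q.
Competitive equilibrium: 134 − 0.05Q = 97.5 + 0.03Q → Q* = 456.25, P* = 111.1875.
At the floor P = 122, quantity demanded = (134 − 122)/0.05 = 240.
Sellers' marginal cost at Q' = 240: 97.5 + 0.03·240 = 104.7.
ΔQ = 456.25 − 240 = 216.25; wedge = 122 − 104.7 = 17.3.
Deadweight loss = ½ × 216.25 × 17.3 = $1870.56.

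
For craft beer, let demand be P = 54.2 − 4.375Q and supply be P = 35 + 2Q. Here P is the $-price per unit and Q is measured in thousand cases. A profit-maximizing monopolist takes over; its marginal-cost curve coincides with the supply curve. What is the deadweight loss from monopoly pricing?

Competitive equilibrium: 54.2 − 4.375Q = 35 + 2Q → Q* = 3.0118, P* = 41.0235.
Marginal revenue: MR = 54.2 − 8.75Q. Set MR = MC: 54.2 − 8.75Q = 35 + 2Q → Q_m = 1.786.
Price P_m = 54.2 − 4.375·1.786 = 46.3863; MC(Q_m) = 35 + 2·1.786 = 38.572.
Competitive Q* = 3.0118, so ΔQ = 1.2258; wedge = 46.3863 − 38.572 = 7.8143.
The triangle = ½ × 1.2258 × 7.8143 = $4.79 thousand.

$4.79 thousand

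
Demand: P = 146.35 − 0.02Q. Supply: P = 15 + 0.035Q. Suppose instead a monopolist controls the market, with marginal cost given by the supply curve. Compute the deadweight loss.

11153.34

Competitive equilibrium: 146.35 − 0.02Q = 15 + 0.035Q → Q* = 2388.18182, P* = 98.58636.
Marginal revenue: MR = 146.35 − 0.04Q. Set MR = MC: 146.35 − 0.04Q = 15 + 0.035Q → Q_m = 1751.33333.
Price P_m = 146.35 − 0.02·1751.33333 = 111.32333; MC(Q_m) = 15 + 0.035·1751.33333 = 76.29667.
Competitive Q* = 2388.18182, so ΔQ = 636.84849; wedge = 111.32333 − 76.29667 = 35.02666.
Welfare loss = ½ × 636.84849 × 35.02666 = 11153.34.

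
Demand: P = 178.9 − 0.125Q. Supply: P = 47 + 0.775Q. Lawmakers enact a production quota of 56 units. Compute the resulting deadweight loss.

3690.14

Competitive equilibrium: 178.9 − 0.125Q = 47 + 0.775Q → Q* = 146.5556, P* = 160.5806.
At Q = 56: demand price = 178.9 − 0.125·56 = 171.9; supply price = 47 + 0.775·56 = 90.4.
ΔQ = 146.5556 − 56 = 90.5556; wedge = 171.9 − 90.4 = 81.5.
DWL = ½ × 90.5556 × 81.5 = 3690.14.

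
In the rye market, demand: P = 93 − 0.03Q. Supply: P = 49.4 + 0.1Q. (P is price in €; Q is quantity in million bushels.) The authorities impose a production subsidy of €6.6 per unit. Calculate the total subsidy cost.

€2548.62 million

Competitive equilibrium: 93 − 0.03Q = 49.4 + 0.1Q → Q* = 335.3846, P* = 82.9385.
The subsidy lowers effective supply by 6.6: P = 42.8 + 0.1Q.
New quantity: 93 − 0.03Q = 42.8 + 0.1Q → Q' = 386.1538.
Total subsidy cost = 6.6 × 386.1538 = €2548.62 million.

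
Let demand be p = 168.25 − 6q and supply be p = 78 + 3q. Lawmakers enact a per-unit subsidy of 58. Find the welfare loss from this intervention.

186.89

Competitive equilibrium: 168.25 − 6q = 78 + 3q → q* = 10.0278, p* = 108.0833.
The subsidy lowers effective supply by 58: p = 20 + 3q.
New quantity: 168.25 − 6q = 20 + 3q → q' = 16.4722.
Overproduction Δq = 16.4722 − 10.0278 = 6.4444; wedge = subsidy = 58.
Deadweight loss = ½ × 6.4444 × 58 = 186.89.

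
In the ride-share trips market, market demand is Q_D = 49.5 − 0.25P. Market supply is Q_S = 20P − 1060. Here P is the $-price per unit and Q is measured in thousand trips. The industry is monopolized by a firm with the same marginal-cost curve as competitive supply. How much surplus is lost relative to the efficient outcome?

$640.88 thousand

In inverse form: demand P = 198 − 4Q, supply P = 53 + 0.05Q.
Competitive equilibrium: 198 − 4Q = 53 + 0.05Q → Q* = 35.80247, P* = 54.79012.
Marginal revenue: MR = 198 − 8Q. Set MR = MC: 198 − 8Q = 53 + 0.05Q → Q_m = 18.01242.
Price P_m = 198 − 4·18.01242 = 125.95032; MC(Q_m) = 53 + 0.05·18.01242 = 53.90062.
Competitive Q* = 35.80247, so ΔQ = 17.79005; wedge = 125.95032 − 53.90062 = 72.0497.
DWL = ½ × 17.79005 × 72.0497 = $640.88 thousand.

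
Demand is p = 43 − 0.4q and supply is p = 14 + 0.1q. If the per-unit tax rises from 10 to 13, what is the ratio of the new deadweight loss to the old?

Competitive equilibrium: 43 − 0.4q = 14 + 0.1q → q* = 58, p* = 19.8.
For a per-unit tax t: Δq = t/0.5, so DWL = ½·t·(t/0.5) = t²/1.
At t = 10: DWL = 100. At t = 13: DWL = 169.
Ratio = (13/10)² = 1.69.

1.69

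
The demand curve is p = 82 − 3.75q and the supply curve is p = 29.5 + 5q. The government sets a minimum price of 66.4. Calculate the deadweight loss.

Competitive equilibrium: 82 − 3.75q = 29.5 + 5q → q* = 6, p* = 59.5.
At the floor p = 66.4, quantity demanded = (82 − 66.4)/3.75 = 4.16.
Sellers' marginal cost at q' = 4.16: 29.5 + 5·4.16 = 50.3.
Δq = 6 − 4.16 = 1.84; wedge = 66.4 − 50.3 = 16.1.
The triangle = ½ × 1.84 × 16.1 = 14.812.

14.812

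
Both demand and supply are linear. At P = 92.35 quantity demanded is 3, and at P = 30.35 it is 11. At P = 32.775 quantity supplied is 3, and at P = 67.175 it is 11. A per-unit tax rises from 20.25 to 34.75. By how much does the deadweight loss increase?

Demand slope = (30.35 − 92.35)/(11 − 3) = −7.75, so P = 115.6 − 7.75Q.
Supply slope = (67.175 − 32.775)/(11 − 3) = 4.3, so P = 19.875 + 4.3Q.
Competitive equilibrium: 115.6 − 7.75Q = 19.875 + 4.3Q → Q* = 7.944, P* = 54.0341.
For a per-unit tax t: ΔQ = t/12.05, so DWL = ½·t·(t/12.05) = t²/24.1.
At t = 20.25: DWL = 17.015. At t = 34.75: DWL = 50.106.
Increase = 50.106 − 17.015 = 33.09.

33.09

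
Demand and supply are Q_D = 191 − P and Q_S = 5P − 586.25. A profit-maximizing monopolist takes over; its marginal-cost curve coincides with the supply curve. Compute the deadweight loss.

468.24

In inverse form: demand P = 191 − Q, supply P = 117.25 + 0.2Q.
Competitive equilibrium: 191 − Q = 117.25 + 0.2Q → Q* = 61.4583, P* = 129.5417.
Marginal revenue: MR = 191 − 2Q. Set MR = MC: 191 − 2Q = 117.25 + 0.2Q → Q_m = 33.5227.
Price P_m = 191 − 1·33.5227 = 157.4773; MC(Q_m) = 117.25 + 0.2·33.5227 = 123.9545.
Competitive Q* = 61.4583, so ΔQ = 27.9356; wedge = 157.4773 − 123.9545 = 33.5228.
The triangle = ½ × 27.9356 × 33.5228 = 468.24.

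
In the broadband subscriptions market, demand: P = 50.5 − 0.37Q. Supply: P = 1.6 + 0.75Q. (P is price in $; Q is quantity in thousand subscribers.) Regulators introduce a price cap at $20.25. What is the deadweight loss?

$197.80 thousand

Competitive equilibrium: 50.5 − 0.37Q = 1.6 + 0.75Q → Q* = 43.6607, P* = 34.3455.
At the ceiling P = 20.25, quantity supplied = (20.25 − 1.6)/0.75 = 24.8667.
Willingness to pay at Q' = 24.8667: 50.5 − 0.37·24.8667 = 41.2993.
ΔQ = 43.6607 − 24.8667 = 18.794; wedge = 41.2993 − 20.25 = 21.0493.
Welfare loss = ½ × 18.794 × 21.0493 = $197.80 thousand.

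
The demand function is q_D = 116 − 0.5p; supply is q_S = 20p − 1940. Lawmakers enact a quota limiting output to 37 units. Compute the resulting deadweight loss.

In inverse form: demand p = 232 − 2q, supply p = 97 + 0.05q.
Competitive equilibrium: 232 − 2q = 97 + 0.05q → q* = 65.8537, p* = 100.2927.
At q = 37: demand price = 232 − 2·37 = 158; supply price = 97 + 0.05·37 = 98.85.
Δq = 65.8537 − 37 = 28.8537; wedge = 158 − 98.85 = 59.15.
The triangle = ½ × 28.8537 × 59.15 = 853.35.

853.35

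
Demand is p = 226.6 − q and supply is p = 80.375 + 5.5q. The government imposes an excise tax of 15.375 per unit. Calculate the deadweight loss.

Competitive equilibrium: 226.6 − q = 80.375 + 5.5q → q* = 22.4962, p* = 204.1038.
With the tax, the buyer price exceeds the seller price by 15.375: (226.6 − q) − (80.375 + 5.5q) = 15.375 → q' = 20.1308.
Δq = 22.4962 − 20.1308 = 2.3654; the wedge equals the tax, 15.375.
Welfare loss = ½ × 2.3654 × 15.375 = 18.18.

18.18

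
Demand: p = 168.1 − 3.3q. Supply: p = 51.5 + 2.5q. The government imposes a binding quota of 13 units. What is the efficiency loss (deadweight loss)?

146.33

Competitive equilibrium: 168.1 − 3.3q = 51.5 + 2.5q → q* = 20.1034, p* = 101.7586.
At q = 13: demand price = 168.1 − 3.3·13 = 125.2; supply price = 51.5 + 2.5·13 = 84.
Δq = 20.1034 − 13 = 7.1034; wedge = 125.2 − 84 = 41.2.
Deadweight loss = ½ × 7.1034 × 41.2 = 146.33.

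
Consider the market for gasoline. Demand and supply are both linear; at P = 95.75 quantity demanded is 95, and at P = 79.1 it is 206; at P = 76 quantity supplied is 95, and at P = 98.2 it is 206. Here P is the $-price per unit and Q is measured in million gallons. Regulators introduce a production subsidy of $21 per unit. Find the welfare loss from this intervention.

Demand slope = (79.1 − 95.75)/(206 − 95) = −0.15, so P = 110 − 0.15Q.
Supply slope = (98.2 − 76)/(206 − 95) = 0.2, so P = 57 + 0.2Q.
Competitive equilibrium: 110 − 0.15Q = 57 + 0.2Q → Q* = 151.4286, P* = 87.2857.
The subsidy lowers effective supply by 21: P = 36 + 0.2Q.
New quantity: 110 − 0.15Q = 36 + 0.2Q → Q' = 211.4286.
Overproduction ΔQ = 211.4286 − 151.4286 = 60; wedge = subsidy = 21.
The triangle = ½ × 60 × 21 = $630 million.

$630 million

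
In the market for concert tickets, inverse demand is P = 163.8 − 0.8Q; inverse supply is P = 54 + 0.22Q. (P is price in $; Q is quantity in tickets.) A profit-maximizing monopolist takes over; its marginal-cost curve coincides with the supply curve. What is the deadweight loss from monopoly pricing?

$1141.86

Competitive equilibrium: 163.8 − 0.8Q = 54 + 0.22Q → Q* = 107.6471, P* = 77.6824.
Marginal revenue: MR = 163.8 − 1.6Q. Set MR = MC: 163.8 − 1.6Q = 54 + 0.22Q → Q_m = 60.3297.
Price P_m = 163.8 − 0.8·60.3297 = 115.5362; MC(Q_m) = 54 + 0.22·60.3297 = 67.2725.
Competitive Q* = 107.6471, so ΔQ = 47.3174; wedge = 115.5362 − 67.2725 = 48.2637.
The triangle = ½ × 47.3174 × 48.2637 = $1141.86.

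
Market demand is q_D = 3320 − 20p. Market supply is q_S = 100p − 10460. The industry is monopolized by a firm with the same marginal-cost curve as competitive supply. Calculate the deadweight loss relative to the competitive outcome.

In inverse form: demand p = 166 − 0.05q, supply p = 104.6 + 0.01q.
Competitive equilibrium: 166 − 0.05q = 104.6 + 0.01q → q* = 1023.3333, p* = 114.8333.
Marginal revenue: MR = 166 − 0.1q. Set MR = MC: 166 − 0.1q = 104.6 + 0.01q → q_m = 558.1818.
Price p_m = 166 − 0.05·558.1818 = 138.0909; MC(q_m) = 104.6 + 0.01·558.1818 = 110.1818.
Competitive q* = 1023.3333, so Δq = 465.1515; wedge = 138.0909 − 110.1818 = 27.9091.
Welfare loss = ½ × 465.1515 × 27.9091 = 6490.98.

6490.98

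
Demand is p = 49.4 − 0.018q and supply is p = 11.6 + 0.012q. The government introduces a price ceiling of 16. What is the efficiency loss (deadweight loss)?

Competitive equilibrium: 49.4 − 0.018q = 11.6 + 0.012q → q* = 1260, p* = 26.72.
At the ceiling p = 16, quantity supplied = (16 − 11.6)/0.012 = 366.6667.
Willingness to pay at q' = 366.6667: 49.4 − 0.018·366.6667 = 42.8.
Δq = 1260 − 366.6667 = 893.3333; wedge = 42.8 − 16 = 26.8.
Deadweight loss = ½ × 893.3333 × 26.8 = 11970.67.

11970.67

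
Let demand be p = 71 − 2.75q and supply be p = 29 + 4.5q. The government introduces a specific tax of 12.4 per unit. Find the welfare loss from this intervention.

10.60

Competitive equilibrium: 71 − 2.75q = 29 + 4.5q → q* = 5.7931, p* = 55.069.
With the tax, the buyer price exceeds the seller price by 12.4: (71 − 2.75q) − (29 + 4.5q) = 12.4 → q' = 4.0828.
Δq = 5.7931 − 4.0828 = 1.7103; the wedge equals the tax, 12.4.
The triangle = ½ × 1.7103 × 12.4 = 10.60.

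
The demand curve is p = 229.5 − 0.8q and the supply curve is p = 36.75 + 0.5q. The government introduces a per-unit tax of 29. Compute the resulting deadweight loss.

Competitive equilibrium: 229.5 − 0.8q = 36.75 + 0.5q → q* = 148.2692, p* = 110.8846.
With the tax, the buyer price exceeds the seller price by 29: (229.5 − 0.8q) − (36.75 + 0.5q) = 29 → q' = 125.9615.
Δq = 148.2692 − 125.9615 = 22.3077; the wedge equals the tax, 29.
The triangle = ½ × 22.3077 × 29 = 323.46.

323.46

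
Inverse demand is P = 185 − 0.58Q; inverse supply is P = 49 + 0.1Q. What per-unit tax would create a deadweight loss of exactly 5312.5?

Competitive equilibrium: 185 − 0.58Q = 49 + 0.1Q → Q* = 200, P* = 69.
A tax t gives ΔQ = t/0.68 and wedge t, so DWL = t²/1.36.
t²/1.36 = 5312.5 → t² = 7225 → t = 85.

85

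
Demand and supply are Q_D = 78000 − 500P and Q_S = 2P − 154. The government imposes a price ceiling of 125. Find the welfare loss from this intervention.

945.35

In inverse form: demand P = 156 − 0.002Q, supply P = 77 + 0.5Q.
Competitive equilibrium: 156 − 0.002Q = 77 + 0.5Q → Q* = 157.3705, P* = 155.6853.
At the ceiling P = 125, quantity supplied = (125 − 77)/0.5 = 96.
Willingness to pay at Q' = 96: 156 − 0.002·96 = 155.808.
ΔQ = 157.3705 − 96 = 61.3705; wedge = 155.808 − 125 = 30.808.
The triangle = ½ × 61.3705 × 30.808 = 945.35.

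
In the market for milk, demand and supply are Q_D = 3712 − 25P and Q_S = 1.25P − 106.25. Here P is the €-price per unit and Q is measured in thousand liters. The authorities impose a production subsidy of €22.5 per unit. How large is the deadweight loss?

In inverse form: demand P = 148.48 − 0.04Q, supply P = 85 + 0.8Q.
Competitive equilibrium: 148.48 − 0.04Q = 85 + 0.8Q → Q* = 75.5714, P* = 145.4571.
The subsidy lowers effective supply by 22.5: P = 62.5 + 0.8Q.
New quantity: 148.48 − 0.04Q = 62.5 + 0.8Q → Q' = 102.3571.
Overproduction ΔQ = 102.3571 − 75.5714 = 26.7857; wedge = subsidy = 22.5.
Deadweight loss = ½ × 26.7857 × 22.5 = €301.34 thousand.

€301.34 thousand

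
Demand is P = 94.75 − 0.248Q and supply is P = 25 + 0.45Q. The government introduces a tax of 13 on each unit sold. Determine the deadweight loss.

121.06

Competitive equilibrium: 94.75 − 0.248Q = 25 + 0.45Q → Q* = 99.9284, P* = 69.9678.
With the tax, the buyer price exceeds the seller price by 13: (94.75 − 0.248Q) − (25 + 0.45Q) = 13 → Q' = 81.3037.
ΔQ = 99.9284 − 81.3037 = 18.6247; the wedge equals the tax, 13.
Deadweight loss = ½ × 18.6247 × 13 = 121.06.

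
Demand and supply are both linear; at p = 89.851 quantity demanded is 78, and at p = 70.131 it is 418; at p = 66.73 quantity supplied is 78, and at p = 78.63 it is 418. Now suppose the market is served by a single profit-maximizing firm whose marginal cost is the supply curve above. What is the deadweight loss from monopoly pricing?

Demand slope = (70.131 − 89.851)/(418 − 78) = −0.058, so p = 94.375 − 0.058q.
Supply slope = (78.63 − 66.73)/(418 − 78) = 0.035, so p = 64 + 0.035q.
Competitive equilibrium: 94.375 − 0.058q = 64 + 0.035q → q* = 326.6129, p* = 75.4315.
Marginal revenue: MR = 94.375 − 0.116q. Set MR = MC: 94.375 − 0.116q = 64 + 0.035q → q_m = 201.1589.
Price p_m = 94.375 − 0.058·201.1589 = 82.7078; MC(q_m) = 64 + 0.035·201.1589 = 71.0406.
Competitive q* = 326.6129, so Δq = 125.454; wedge = 82.7078 − 71.0406 = 11.6672.
Deadweight loss = ½ × 125.454 × 11.6672 = 731.85.

731.85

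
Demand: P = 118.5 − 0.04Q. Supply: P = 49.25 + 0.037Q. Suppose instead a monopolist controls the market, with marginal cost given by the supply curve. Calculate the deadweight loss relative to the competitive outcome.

Competitive equilibrium: 118.5 − 0.04Q = 49.25 + 0.037Q → Q* = 899.3506, P* = 82.526.
Marginal revenue: MR = 118.5 − 0.08Q. Set MR = MC: 118.5 − 0.08Q = 49.25 + 0.037Q → Q_m = 591.8803.
Price P_m = 118.5 − 0.04·591.8803 = 94.8248; MC(Q_m) = 49.25 + 0.037·591.8803 = 71.1496.
Competitive Q* = 899.3506, so ΔQ = 307.4703; wedge = 94.8248 − 71.1496 = 23.6752.
Welfare loss = ½ × 307.4703 × 23.6752 = 3639.71.

3639.71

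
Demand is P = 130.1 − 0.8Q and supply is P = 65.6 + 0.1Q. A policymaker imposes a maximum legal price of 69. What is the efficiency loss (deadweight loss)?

638.45

Competitive equilibrium: 130.1 − 0.8Q = 65.6 + 0.1Q → Q* = 71.6667, P* = 72.7667.
At the ceiling P = 69, quantity supplied = (69 − 65.6)/0.1 = 34.
Willingness to pay at Q' = 34: 130.1 − 0.8·34 = 102.9.
ΔQ = 71.6667 − 34 = 37.6667; wedge = 102.9 − 69 = 33.9.
DWL = ½ × 37.6667 × 33.9 = 638.45.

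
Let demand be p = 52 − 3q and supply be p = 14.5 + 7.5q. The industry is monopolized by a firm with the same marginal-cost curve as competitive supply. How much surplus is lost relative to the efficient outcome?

Competitive equilibrium: 52 − 3q = 14.5 + 7.5q → q* = 3.5714, p* = 41.2857.
Marginal revenue: MR = 52 − 6q. Set MR = MC: 52 − 6q = 14.5 + 7.5q → q_m = 2.7778.
Price p_m = 52 − 3·2.7778 = 43.6666; MC(q_m) = 14.5 + 7.5·2.7778 = 35.3335.
Competitive q* = 3.5714, so Δq = 0.7936; wedge = 43.6666 − 35.3335 = 8.3331.
Deadweight loss = ½ × 0.7936 × 8.3331 = 3.31.

3.31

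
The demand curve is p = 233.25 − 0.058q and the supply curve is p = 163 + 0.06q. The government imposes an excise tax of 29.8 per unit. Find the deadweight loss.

Competitive equilibrium: 233.25 − 0.058q = 163 + 0.06q → q* = 595.339, p* = 198.7203.
With the tax, the buyer price exceeds the seller price by 29.8: (233.25 − 0.058q) − (163 + 0.06q) = 29.8 → q' = 342.7966.
Δq = 595.339 − 342.7966 = 252.5424; the wedge equals the tax, 29.8.
Deadweight loss = ½ × 252.5424 × 29.8 = 3762.88.

3762.88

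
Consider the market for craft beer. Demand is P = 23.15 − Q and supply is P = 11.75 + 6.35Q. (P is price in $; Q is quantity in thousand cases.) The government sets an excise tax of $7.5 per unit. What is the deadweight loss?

Competitive equilibrium: 23.15 − Q = 11.75 + 6.35Q → Q* = 1.551, P* = 21.599.
With the tax, the buyer price exceeds the seller price by 7.5: (23.15 − Q) − (11.75 + 6.35Q) = 7.5 → Q' = 0.5306.
ΔQ = 1.551 − 0.5306 = 1.0204; the wedge equals the tax, 7.5.
Welfare loss = ½ × 1.0204 × 7.5 = $3.83 thousand.

$3.83 thousand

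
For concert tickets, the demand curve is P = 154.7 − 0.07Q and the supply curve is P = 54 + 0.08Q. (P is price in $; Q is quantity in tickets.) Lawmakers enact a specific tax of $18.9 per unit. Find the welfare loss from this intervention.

$1190.70

Competitive equilibrium: 154.7 − 0.07Q = 54 + 0.08Q → Q* = 671.3333, P* = 107.7067.
With the tax, the buyer price exceeds the seller price by 18.9: (154.7 − 0.07Q) − (54 + 0.08Q) = 18.9 → Q' = 545.3333.
ΔQ = 671.3333 − 545.3333 = 126; the wedge equals the tax, 18.9.
DWL = ½ × 126 × 18.9 = $1190.70.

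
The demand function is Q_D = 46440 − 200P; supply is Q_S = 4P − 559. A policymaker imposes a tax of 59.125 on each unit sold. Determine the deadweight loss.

In inverse form: demand P = 232.2 − 0.005Q, supply P = 139.75 + 0.25Q.
Competitive equilibrium: 232.2 − 0.005Q = 139.75 + 0.25Q → Q* = 362.549, P* = 230.3873.
With the tax, the buyer price exceeds the seller price by 59.125: (232.2 − 0.005Q) − (139.75 + 0.25Q) = 59.125 → Q' = 130.6863.
ΔQ = 362.549 − 130.6863 = 231.8627; the wedge equals the tax, 59.125.
Welfare loss = ½ × 231.8627 × 59.125 = 6854.44.

6854.44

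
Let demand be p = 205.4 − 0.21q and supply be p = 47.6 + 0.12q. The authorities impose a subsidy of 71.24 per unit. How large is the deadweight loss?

7689.60

Competitive equilibrium: 205.4 − 0.21q = 47.6 + 0.12q → q* = 478.1818, p* = 104.9818.
The subsidy lowers effective supply by 71.24: p = 0.12q − 23.64.
New quantity: 205.4 − 0.21q = 0.12q − 23.64 → q' = 694.0606.
Overproduction Δq = 694.0606 − 478.1818 = 215.8788; wedge = subsidy = 71.24.
The triangle = ½ × 215.8788 × 71.24 = 7689.60.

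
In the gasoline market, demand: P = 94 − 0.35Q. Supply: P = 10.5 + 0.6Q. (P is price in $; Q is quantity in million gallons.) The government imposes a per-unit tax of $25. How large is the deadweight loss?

$328.95 million

Competitive equilibrium: 94 − 0.35Q = 10.5 + 0.6Q → Q* = 87.8947, P* = 63.2368.
With the tax, the buyer price exceeds the seller price by 25: (94 − 0.35Q) − (10.5 + 0.6Q) = 25 → Q' = 61.5789.
ΔQ = 87.8947 − 61.5789 = 26.3158; the wedge equals the tax, 25.
The triangle = ½ × 26.3158 × 25 = $328.95 million.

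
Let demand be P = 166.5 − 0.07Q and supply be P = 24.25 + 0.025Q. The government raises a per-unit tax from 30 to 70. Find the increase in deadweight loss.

21052.63

Competitive equilibrium: 166.5 − 0.07Q = 24.25 + 0.025Q → Q* = 1497.3684, P* = 61.6842.
For a per-unit tax t: ΔQ = t/0.095, so DWL = ½·t·(t/0.095) = t²/0.19.
At t = 30: DWL = 4736.842. At t = 70: DWL = 25789.474.
Increase = 25789.474 − 4736.842 = 21052.63.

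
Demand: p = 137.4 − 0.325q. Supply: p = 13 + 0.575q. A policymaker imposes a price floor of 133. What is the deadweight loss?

6995.72

Competitive equilibrium: 137.4 − 0.325q = 13 + 0.575q → q* = 138.2222, p* = 92.4778.
At the floor p = 133, quantity demanded = (137.4 − 133)/0.325 = 13.5385.
Sellers' marginal cost at q' = 13.5385: 13 + 0.575·13.5385 = 20.7846.
Δq = 138.2222 − 13.5385 = 124.6837; wedge = 133 − 20.7846 = 112.2154.
The triangle = ½ × 124.6837 × 112.2154 = 6995.72.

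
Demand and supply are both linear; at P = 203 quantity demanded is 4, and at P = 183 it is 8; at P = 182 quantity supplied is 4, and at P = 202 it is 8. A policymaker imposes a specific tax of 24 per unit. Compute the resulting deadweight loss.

28.80

Demand slope = (183 − 203)/(8 − 4) = −5, so P = 223 − 5Q.
Supply slope = (202 − 182)/(8 − 4) = 5, so P = 162 + 5Q.
Competitive equilibrium: 223 − 5Q = 162 + 5Q → Q* = 6.1, P* = 192.5.
With the tax, the buyer price exceeds the seller price by 24: (223 − 5Q) − (162 + 5Q) = 24 → Q' = 3.7.
ΔQ = 6.1 − 3.7 = 2.4; the wedge equals the tax, 24.
Deadweight loss = ½ × 2.4 × 24 = 28.80.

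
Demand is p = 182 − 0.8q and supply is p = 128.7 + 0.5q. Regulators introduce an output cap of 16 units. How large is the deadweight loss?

406.25

Competitive equilibrium: 182 − 0.8q = 128.7 + 0.5q → q* = 41, p* = 149.2.
At q = 16: demand price = 182 − 0.8·16 = 169.2; supply price = 128.7 + 0.5·16 = 136.7.
Δq = 41 − 16 = 25; wedge = 169.2 − 136.7 = 32.5.
Deadweight loss = ½ × 25 × 32.5 = 406.25.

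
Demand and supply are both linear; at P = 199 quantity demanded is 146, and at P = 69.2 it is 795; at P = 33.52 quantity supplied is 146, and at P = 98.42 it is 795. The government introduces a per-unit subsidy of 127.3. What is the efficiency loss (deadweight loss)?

27008.82

Demand slope = (69.2 − 199)/(795 − 146) = −0.2, so P = 228.2 − 0.2Q.
Supply slope = (98.42 − 33.52)/(795 − 146) = 0.1, so P = 18.92 + 0.1Q.
Competitive equilibrium: 228.2 − 0.2Q = 18.92 + 0.1Q → Q* = 697.6, P* = 88.68.
The subsidy lowers effective supply by 127.3: P = 0.1Q − 108.38.
New quantity: 228.2 − 0.2Q = 0.1Q − 108.38 → Q' = 1121.93333.
Overproduction ΔQ = 1121.93333 − 697.6 = 424.33333; wedge = subsidy = 127.3.
DWL = ½ × 424.33333 × 127.3 = 27008.82.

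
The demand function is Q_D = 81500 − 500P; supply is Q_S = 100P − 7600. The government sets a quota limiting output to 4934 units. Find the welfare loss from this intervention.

In inverse form: demand P = 163 − 0.002Q, supply P = 76 + 0.01Q.
Competitive equilibrium: 163 − 0.002Q = 76 + 0.01Q → Q* = 7250, P* = 148.5.
At Q = 4934: demand price = 163 − 0.002·4934 = 153.132; supply price = 76 + 0.01·4934 = 125.34.
ΔQ = 7250 − 4934 = 2316; wedge = 153.132 − 125.34 = 27.792.
The triangle = ½ × 2316 × 27.792 = 32183.136.

32183.136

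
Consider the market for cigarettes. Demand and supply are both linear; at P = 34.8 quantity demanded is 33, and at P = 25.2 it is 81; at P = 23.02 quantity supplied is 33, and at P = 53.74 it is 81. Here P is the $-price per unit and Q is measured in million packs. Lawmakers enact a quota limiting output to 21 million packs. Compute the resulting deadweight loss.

$284.44 million

Demand slope = (25.2 − 34.8)/(81 − 33) = −0.2, so P = 41.4 − 0.2Q.
Supply slope = (53.74 − 23.02)/(81 − 33) = 0.64, so P = 1.9 + 0.64Q.
Competitive equilibrium: 41.4 − 0.2Q = 1.9 + 0.64Q → Q* = 47.0238, P* = 31.9952.
At Q = 21: demand price = 41.4 − 0.2·21 = 37.2; supply price = 1.9 + 0.64·21 = 15.34.
ΔQ = 47.0238 − 21 = 26.0238; wedge = 37.2 − 15.34 = 21.86.
Deadweight loss = ½ × 26.0238 × 21.86 = $284.44 million.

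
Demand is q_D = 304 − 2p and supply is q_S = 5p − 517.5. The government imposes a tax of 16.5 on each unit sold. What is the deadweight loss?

In inverse form: demand p = 152 − 0.5q, supply p = 103.5 + 0.2q.
Competitive equilibrium: 152 − 0.5q = 103.5 + 0.2q → q* = 69.2857, p* = 117.3571.
With the tax, the buyer price exceeds the seller price by 16.5: (152 − 0.5q) − (103.5 + 0.2q) = 16.5 → q' = 45.7143.
Δq = 69.2857 − 45.7143 = 23.5714; the wedge equals the tax, 16.5.
Welfare loss = ½ × 23.5714 × 16.5 = 194.46.

194.46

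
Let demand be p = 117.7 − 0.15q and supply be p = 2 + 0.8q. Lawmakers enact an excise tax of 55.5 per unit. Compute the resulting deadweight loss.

1621.18

Competitive equilibrium: 117.7 − 0.15q = 2 + 0.8q → q* = 121.78947, p* = 99.43158.
With the tax, the buyer price exceeds the seller price by 55.5: (117.7 − 0.15q) − (2 + 0.8q) = 55.5 → q' = 63.36842.
Δq = 121.78947 − 63.36842 = 58.42105; the wedge equals the tax, 55.5.
Deadweight loss = ½ × 58.42105 × 55.5 = 1621.18.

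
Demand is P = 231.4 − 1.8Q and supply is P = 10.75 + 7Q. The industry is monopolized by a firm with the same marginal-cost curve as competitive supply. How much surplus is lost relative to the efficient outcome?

Competitive equilibrium: 231.4 − 1.8Q = 10.75 + 7Q → Q* = 25.0739, P* = 186.267.
Marginal revenue: MR = 231.4 − 3.6Q. Set MR = MC: 231.4 − 3.6Q = 10.75 + 7Q → Q_m = 20.816.
Price P_m = 231.4 − 1.8·20.816 = 193.9312; MC(Q_m) = 10.75 + 7·20.816 = 156.462.
Competitive Q* = 25.0739, so ΔQ = 4.2579; wedge = 193.9312 − 156.462 = 37.4692.
DWL = ½ × 4.2579 × 37.4692 = 79.77.

79.77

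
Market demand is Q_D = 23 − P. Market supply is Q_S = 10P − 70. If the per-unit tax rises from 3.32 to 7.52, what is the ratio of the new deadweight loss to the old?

In inverse form: demand P = 23 − Q, supply P = 7 + 0.1Q.
Competitive equilibrium: 23 − Q = 7 + 0.1Q → Q* = 14.5455, P* = 8.4545.
For a per-unit tax t: ΔQ = t/1.1, so DWL = ½·t·(t/1.1) = t²/2.2.
At t = 3.32: DWL = 5.010. At t = 7.52: DWL = 25.705.
Ratio = (7.52/3.32)² = 5.130.

5.130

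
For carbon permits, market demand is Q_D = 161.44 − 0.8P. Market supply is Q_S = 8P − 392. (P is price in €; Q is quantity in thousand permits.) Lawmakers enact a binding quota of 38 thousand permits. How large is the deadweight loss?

€3676.47 thousand

In inverse form: demand P = 201.8 − 1.25Q, supply P = 49 + 0.125Q.
Competitive equilibrium: 201.8 − 1.25Q = 49 + 0.125Q → Q* = 111.12727, P* = 62.89091.
At Q = 38: demand price = 201.8 − 1.25·38 = 154.3; supply price = 49 + 0.125·38 = 53.75.
ΔQ = 111.12727 − 38 = 73.12727; wedge = 154.3 − 53.75 = 100.55.
DWL = ½ × 73.12727 × 100.55 = €3676.47 thousand.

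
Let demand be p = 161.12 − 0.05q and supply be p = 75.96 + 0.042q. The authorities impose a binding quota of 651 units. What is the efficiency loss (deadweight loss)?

3469.96

Competitive equilibrium: 161.12 − 0.05q = 75.96 + 0.042q → q* = 925.6522, p* = 114.8374.
At q = 651: demand price = 161.12 − 0.05·651 = 128.57; supply price = 75.96 + 0.042·651 = 103.302.
Δq = 925.6522 − 651 = 274.6522; wedge = 128.57 − 103.302 = 25.268.
Deadweight loss = ½ × 274.6522 × 25.268 = 3469.96.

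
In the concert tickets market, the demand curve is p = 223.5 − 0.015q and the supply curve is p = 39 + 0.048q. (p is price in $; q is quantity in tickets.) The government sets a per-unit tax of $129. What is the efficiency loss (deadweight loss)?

$132071.43

Competitive equilibrium: 223.5 − 0.015q = 39 + 0.048q → q* = 2928.5714, p* = 179.5714.
With the tax, the buyer price exceeds the seller price by 129: (223.5 − 0.015q) − (39 + 0.048q) = 129 → q' = 880.9524.
Δq = 2928.5714 − 880.9524 = 2047.619; the wedge equals the tax, 129.
DWL = ½ × 2047.619 × 129 = $132071.43.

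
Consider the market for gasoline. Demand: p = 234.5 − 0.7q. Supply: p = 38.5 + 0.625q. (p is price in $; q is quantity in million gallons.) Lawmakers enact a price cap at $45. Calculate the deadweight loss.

Competitive equilibrium: 234.5 − 0.7q = 38.5 + 0.625q → q* = 147.9245, p* = 130.9528.
At the ceiling p = 45, quantity supplied = (45 − 38.5)/0.625 = 10.4.
Willingness to pay at q' = 10.4: 234.5 − 0.7·10.4 = 227.22.
Δq = 147.9245 − 10.4 = 137.5245; wedge = 227.22 − 45 = 182.22.
The triangle = ½ × 137.5245 × 182.22 = $12529.86 million.

$12529.86 million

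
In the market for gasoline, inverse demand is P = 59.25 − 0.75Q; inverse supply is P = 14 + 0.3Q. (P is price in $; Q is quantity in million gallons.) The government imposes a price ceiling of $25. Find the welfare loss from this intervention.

Competitive equilibrium: 59.25 − 0.75Q = 14 + 0.3Q → Q* = 43.0952, P* = 26.9286.
At the ceiling P = 25, quantity supplied = (25 − 14)/0.3 = 36.6667.
Willingness to pay at Q' = 36.6667: 59.25 − 0.75·36.6667 = 31.75.
ΔQ = 43.0952 − 36.6667 = 6.4285; wedge = 31.75 − 25 = 6.75.
Welfare loss = ½ × 6.4285 × 6.75 = $21.70 million.

$21.70 million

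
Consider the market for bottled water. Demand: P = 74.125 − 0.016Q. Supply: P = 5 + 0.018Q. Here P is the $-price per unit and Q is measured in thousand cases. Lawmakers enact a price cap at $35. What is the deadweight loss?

Competitive equilibrium: 74.125 − 0.016Q = 5 + 0.018Q → Q* = 2033.08824, P* = 41.59559.
At the ceiling P = 35, quantity supplied = (35 − 5)/0.018 = 1666.66667.
Willingness to pay at Q' = 1666.66667: 74.125 − 0.016·1666.66667 = 47.45833.
ΔQ = 2033.08824 − 1666.66667 = 366.42157; wedge = 47.45833 − 35 = 12.45833.
Deadweight loss = ½ × 366.42157 × 12.45833 = $2282.50 thousand.

$2282.50 thousand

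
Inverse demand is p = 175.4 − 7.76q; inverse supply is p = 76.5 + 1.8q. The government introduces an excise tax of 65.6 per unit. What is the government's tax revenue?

Competitive equilibrium: 175.4 − 7.76q = 76.5 + 1.8q → q* = 10.3452, p* = 95.1213.
With the tax, the buyer price exceeds the seller price by 65.6: (175.4 − 7.76q) − (76.5 + 1.8q) = 65.6 → q' = 3.4833.
Tax revenue = 65.6 × 3.4833 = 228.50.

228.50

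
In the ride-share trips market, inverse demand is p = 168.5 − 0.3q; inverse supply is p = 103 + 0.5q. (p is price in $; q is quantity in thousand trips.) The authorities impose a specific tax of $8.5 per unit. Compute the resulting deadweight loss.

Competitive equilibrium: 168.5 − 0.3q = 103 + 0.5q → q* = 81.875, p* = 143.9375.
With the tax, the buyer price exceeds the seller price by 8.5: (168.5 − 0.3q) − (103 + 0.5q) = 8.5 → q' = 71.25.
Δq = 81.875 − 71.25 = 10.625; the wedge equals the tax, 8.5.
The triangle = ½ × 10.625 × 8.5 = $45.16 thousand.

$45.16 thousand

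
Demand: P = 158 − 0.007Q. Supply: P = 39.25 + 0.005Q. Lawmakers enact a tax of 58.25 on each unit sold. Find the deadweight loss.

141377.60

Competitive equilibrium: 158 − 0.007Q = 39.25 + 0.005Q → Q* = 9895.8333, P* = 88.7292.
With the tax, the buyer price exceeds the seller price by 58.25: (158 − 0.007Q) − (39.25 + 0.005Q) = 58.25 → Q' = 5041.6667.
ΔQ = 9895.8333 − 5041.6667 = 4854.1666; the wedge equals the tax, 58.25.
The triangle = ½ × 4854.1666 × 58.25 = 141377.60.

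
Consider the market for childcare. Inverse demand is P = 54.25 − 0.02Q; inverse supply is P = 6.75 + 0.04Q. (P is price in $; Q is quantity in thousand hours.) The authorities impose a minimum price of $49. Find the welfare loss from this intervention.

$8400.52 thousand

Competitive equilibrium: 54.25 − 0.02Q = 6.75 + 0.04Q → Q* = 791.6667, P* = 38.4167.
At the floor P = 49, quantity demanded = (54.25 − 49)/0.02 = 262.5.
Sellers' marginal cost at Q' = 262.5: 6.75 + 0.04·262.5 = 17.25.
ΔQ = 791.6667 − 262.5 = 529.1667; wedge = 49 − 17.25 = 31.75.
Welfare loss = ½ × 529.1667 × 31.75 = $8400.52 thousand.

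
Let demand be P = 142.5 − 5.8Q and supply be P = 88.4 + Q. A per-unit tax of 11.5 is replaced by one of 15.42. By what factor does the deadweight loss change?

1.798

Competitive equilibrium: 142.5 − 5.8Q = 88.4 + Q → Q* = 7.9559, P* = 96.3559.
For a per-unit tax t: ΔQ = t/6.8, so DWL = ½·t·(t/6.8) = t²/13.6.
At t = 11.5: DWL = 9.724. At t = 15.42: DWL = 17.484.
Ratio = (15.42/11.5)² = 1.798.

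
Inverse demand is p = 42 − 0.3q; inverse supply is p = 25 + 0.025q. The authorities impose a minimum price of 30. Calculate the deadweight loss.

Competitive equilibrium: 42 − 0.3q = 25 + 0.025q → q* = 52.3077, p* = 26.3077.
At the floor p = 30, quantity demanded = (42 − 30)/0.3 = 40.
Sellers' marginal cost at q' = 40: 25 + 0.025·40 = 26.
Δq = 52.3077 − 40 = 12.3077; wedge = 30 − 26 = 4.
The triangle = ½ × 12.3077 × 4 = 24.62.

24.62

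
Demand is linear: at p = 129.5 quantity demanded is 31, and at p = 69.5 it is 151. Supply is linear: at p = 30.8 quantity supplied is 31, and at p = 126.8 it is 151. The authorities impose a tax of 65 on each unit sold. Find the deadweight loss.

Demand slope = (69.5 − 129.5)/(151 − 31) = −0.5, so p = 145 − 0.5q.
Supply slope = (126.8 − 30.8)/(151 − 31) = 0.8, so p = 6 + 0.8q.
Competitive equilibrium: 145 − 0.5q = 6 + 0.8q → q* = 106.9231, p* = 91.5385.
With the tax, the buyer price exceeds the seller price by 65: (145 − 0.5q) − (6 + 0.8q) = 65 → q' = 56.9231.
Δq = 106.9231 − 56.9231 = 50; the wedge equals the tax, 65.
Welfare loss = ½ × 50 × 65 = 1625.

1625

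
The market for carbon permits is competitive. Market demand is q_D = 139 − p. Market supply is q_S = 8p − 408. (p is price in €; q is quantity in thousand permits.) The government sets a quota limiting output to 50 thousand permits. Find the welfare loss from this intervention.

€448.03 thousand

In inverse form: demand p = 139 − q, supply p = 51 + 0.125q.
Competitive equilibrium: 139 − q = 51 + 0.125q → q* = 78.2222, p* = 60.7778.
At q = 50: demand price = 139 − 1·50 = 89; supply price = 51 + 0.125·50 = 57.25.
Δq = 78.2222 − 50 = 28.2222; wedge = 89 − 57.25 = 31.75.
Deadweight loss = ½ × 28.2222 × 31.75 = €448.03 thousand.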